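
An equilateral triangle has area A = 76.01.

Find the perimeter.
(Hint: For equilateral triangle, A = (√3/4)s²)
A = (√3/4)s²  ⇒  s² = 4A/√3 = 4·76.01/√3 = 304.04/1.73205 ≈ 175.538
s ≈ √175.538 ≈ 13.2491
Perimeter = 3s ≈ 3·13.2491 ≈ 39.7472

Perimeter = 39.75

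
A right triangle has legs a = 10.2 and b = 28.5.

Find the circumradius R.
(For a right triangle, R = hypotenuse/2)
Hypotenuse c = √(a² + b²) = √(104.04 + 812.25) = √916.29 ≈ 30.2703
R = c/2 ≈ 30.2703/2 ≈ 15.1351

R = 15.14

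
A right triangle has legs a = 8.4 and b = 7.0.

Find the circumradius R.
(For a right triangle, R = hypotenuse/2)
Hypotenuse c = √(a² + b²) = √(70.56 + 49) = √119.56 ≈ 10.9343
R = c/2 ≈ 10.9343/2 ≈ 5.46717

R = 5.467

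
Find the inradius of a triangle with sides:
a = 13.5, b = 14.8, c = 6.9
r = Area/s where s is the semi-perimeter.
s = (13.5 + 14.8 + 6.9)/2 = 35.2/2 = 17.6
Area = √(s(s−a)(s−b)(s−c)) = √(17.6·4.1·2.8·10.7) ≈ √2161.91 ≈ 46.4964
r ≈ 46.4964/17.6 ≈ 2.64184

r = 2.642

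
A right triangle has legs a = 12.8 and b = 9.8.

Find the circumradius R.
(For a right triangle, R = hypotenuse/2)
Hypotenuse c = √(a² + b²) = √(163.84 + 96.04) = √259.88 ≈ 16.1208
R = c/2 ≈ 16.1208/2 ≈ 8.0604

R = 8.06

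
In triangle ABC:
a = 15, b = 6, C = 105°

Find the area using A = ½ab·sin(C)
A = ½·a·b·sin(C) = ½·15·6·sin(105°)
sin(105°) ≈ 0.965926
A ≈ ½·90·0.965926 = 45·0.965926 ≈ 43.4667

Area = 43.47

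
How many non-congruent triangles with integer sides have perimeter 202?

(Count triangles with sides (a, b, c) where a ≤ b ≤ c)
Let a ≤ b ≤ c with a + b + c = 202. The only binding inequality is a + b > c, i.e. 202 − c > c, so c < 202/2; and c ≥ 202/3 since c is the largest side.
So 68 ≤ c ≤ 100. For each c, b runs from ⌈(202 − c)/2⌉ up to c (then a = 202 − b − c satisfies 1 ≤ a ≤ b automatically), giving c − ⌈(202 − c)/2⌉ + 1 choices.
Summing over c: 2 + 3 + 5 + 6 + … + 48 + 50  (33 terms, c = 68, …, 100) = 850
Check (closed form: nearest integer to p²/48 for even p, (p+3)²/48 for odd p): 202²/48 = 40804/48 ≈ 850.08 → 850

850 triangles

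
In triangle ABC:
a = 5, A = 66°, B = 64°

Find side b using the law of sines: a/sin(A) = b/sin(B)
a/sin(A) = b/sin(B)  ⇒  b = a·sin(B)/sin(A) = 5·sin(64°)/sin(66°)
sin(64°) ≈ 0.898794, sin(66°) ≈ 0.913545
b ≈ 5·0.898794/0.913545 ≈ 4.49397/0.913545 ≈ 4.91926

b = 4.919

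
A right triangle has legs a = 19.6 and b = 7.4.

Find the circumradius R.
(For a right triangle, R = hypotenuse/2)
Hypotenuse c = √(a² + b²) = √(384.16 + 54.76) = √438.92 ≈ 20.9504
R = c/2 ≈ 20.9504/2 ≈ 10.4752

R = 10.48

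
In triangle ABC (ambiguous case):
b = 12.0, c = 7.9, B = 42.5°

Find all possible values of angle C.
b/sin(B) = c/sin(C)  ⇒  sin(C) = c·sin(B)/b = 7.9·sin(42.5°)/12.0
sin(42.5°) ≈ 0.67559
sin(C) ≈ 7.9·0.67559/12.0 ≈ 5.33716/12.0 ≈ 0.444764
Candidate 1: C₁ = arcsin(0.444764) ≈ 26.4082°  →  A = 180° − 42.5° − 26.4082° ≈ 111.092° > 0, valid
Candidate 2: C₂ = 180° − C₁ ≈ 153.592°  →  A = 180° − 42.5° − 153.592° ≈ -16.0918° ≤ 0, not a valid triangle

C = 26.41° (one solution)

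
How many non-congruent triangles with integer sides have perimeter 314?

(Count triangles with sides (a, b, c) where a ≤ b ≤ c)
Let a ≤ b ≤ c with a + b + c = 314. The only binding inequality is a + b > c, i.e. 314 − c > c, so c < 314/2; and c ≥ 314/3 since c is the largest side.
So 105 ≤ c ≤ 156. For each c, b runs from ⌈(314 − c)/2⌉ up to c (then a = 314 − b − c satisfies 1 ≤ a ≤ b automatically), giving c − ⌈(314 − c)/2⌉ + 1 choices.
Summing over c: 1 + 3 + 4 + 6 + … + 76 + 78  (52 terms, c = 105, …, 156) = 2054
Check (closed form: nearest integer to p²/48 for even p, (p+3)²/48 for odd p): 314²/48 = 98596/48 ≈ 2054.08 → 2054

2054 triangles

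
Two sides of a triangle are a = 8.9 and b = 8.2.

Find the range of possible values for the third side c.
Triangle inequality: |a − b| < c < a + b
|a − b| = |8.9 − 8.2| = 0.7
a + b = 8.9 + 8.2 = 17.1

0.7 < c < 17.1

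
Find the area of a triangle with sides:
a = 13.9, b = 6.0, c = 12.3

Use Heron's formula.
s = (13.9 + 6.0 + 12.3)/2 = 32.2/2 = 16.1
s − a = 2.2, s − b = 10.1, s − c = 3.8
s(s−a)(s−b)(s−c) = 16.1·2.2·10.1·3.8 ≈ 1359.42
Area = √1359.42 ≈ 36.8703

Area = 36.87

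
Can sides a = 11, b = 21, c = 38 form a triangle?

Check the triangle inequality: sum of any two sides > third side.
a + b vs c: 11 + 21 = 32 ≤ 38  ✗
a + c vs b: 11 + 38 = 49 > 21  ✓
b + c vs a: 21 + 38 = 59 > 11  ✓

No: 11 + 21 = 32 is not > 38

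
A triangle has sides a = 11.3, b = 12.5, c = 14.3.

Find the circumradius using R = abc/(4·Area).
First find the area with Heron's formula.
s = (11.3 + 12.5 + 14.3)/2 = 19.05
Area = √(s(s−a)(s−b)(s−c)) = √(19.05·7.75·6.55·4.75) ≈ √4593.37 ≈ 67.7744
abc = 11.3·12.5·14.3 = 2019.875
R = abc/(4·Area) ≈ 2019.875/(4·67.7744) = 2019.875/271.098 ≈ 7.45073

R = 7.451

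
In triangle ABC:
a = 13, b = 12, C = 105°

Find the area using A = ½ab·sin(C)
A = ½·a·b·sin(C) = ½·13·12·sin(105°)
sin(105°) ≈ 0.965926
A ≈ ½·156·0.965926 = 78·0.965926 ≈ 75.3422

Area = 75.34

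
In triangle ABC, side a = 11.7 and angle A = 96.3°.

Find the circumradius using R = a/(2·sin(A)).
R = a/(2·sin(A)) = 11.7/(2·sin(96.3°))
sin(96.3°) ≈ 0.993961
R ≈ 11.7/(2·0.993961) = 11.7/1.98792 ≈ 5.88554

R = 5.886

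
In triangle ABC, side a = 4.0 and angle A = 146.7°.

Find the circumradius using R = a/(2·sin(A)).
R = a/(2·sin(A)) = 4.0/(2·sin(146.7°))
sin(146.7°) ≈ 0.549023
R ≈ 4.0/(2·0.549023) = 4.0/1.09805 ≈ 3.64284

R = 3.643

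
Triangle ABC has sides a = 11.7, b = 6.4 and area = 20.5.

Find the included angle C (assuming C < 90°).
Area = ½·a·b·sin(C)  ⇒  sin(C) = 2·Area/(a·b) = 2·20.5/(11.7·6.4) = 41/74.88 ≈ 0.547543
C = arcsin(0.547543) ≈ 33.1986° (taking the acute solution since C < 90°)

C = 33.2°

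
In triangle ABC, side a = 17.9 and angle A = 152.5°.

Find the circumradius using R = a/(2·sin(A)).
R = a/(2·sin(A)) = 17.9/(2·sin(152.5°))
sin(152.5°) ≈ 0.461749
R ≈ 17.9/(2·0.461749) = 17.9/0.923497 ≈ 19.3828

R = 19.38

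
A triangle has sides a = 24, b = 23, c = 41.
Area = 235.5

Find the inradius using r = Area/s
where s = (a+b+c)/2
s = (24 + 23 + 41)/2 = 88/2 = 44
r = Area/s = 235.5/44 ≈ 5.35227

r = 5.352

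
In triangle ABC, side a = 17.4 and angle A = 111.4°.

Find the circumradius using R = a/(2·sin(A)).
R = a/(2·sin(A)) = 17.4/(2·sin(111.4°))
sin(111.4°) ≈ 0.931056
R ≈ 17.4/(2·0.931056) = 17.4/1.86211 ≈ 9.34423

R = 9.344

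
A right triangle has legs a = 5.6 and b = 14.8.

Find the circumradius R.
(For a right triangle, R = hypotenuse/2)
Hypotenuse c = √(a² + b²) = √(31.36 + 219.04) = √250.4 ≈ 15.824
R = c/2 ≈ 15.824/2 ≈ 7.91202

R = 7.912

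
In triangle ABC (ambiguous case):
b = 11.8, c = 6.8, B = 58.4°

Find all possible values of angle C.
b/sin(B) = c/sin(C)  ⇒  sin(C) = c·sin(B)/b = 6.8·sin(58.4°)/11.8
sin(58.4°) ≈ 0.851727
sin(C) ≈ 6.8·0.851727/11.8 ≈ 5.79174/11.8 ≈ 0.490826
Candidate 1: C₁ = arcsin(0.490826) ≈ 29.3949°  →  A = 180° − 58.4° − 29.3949° ≈ 92.2051° > 0, valid
Candidate 2: C₂ = 180° − C₁ ≈ 150.605°  →  A = 180° − 58.4° − 150.605° ≈ -29.0051° ≤ 0, not a valid triangle

C = 29.39° (one solution)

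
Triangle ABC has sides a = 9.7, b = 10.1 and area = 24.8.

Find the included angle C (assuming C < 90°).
Area = ½·a·b·sin(C)  ⇒  sin(C) = 2·Area/(a·b) = 2·24.8/(9.7·10.1) = 49.6/97.97 ≈ 0.506277
C = arcsin(0.506277) ≈ 30.4162° (taking the acute solution since C < 90°)

C = 30.42°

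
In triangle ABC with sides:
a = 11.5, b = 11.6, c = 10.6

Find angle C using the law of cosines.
c² = a² + b² − 2ab·cos(C)  ⇒  cos(C) = (a² + b² − c²)/(2ab)
cos(C) = (11.5² + 11.6² − 10.6²)/(2·11.5·11.6) = (132.25 + 134.56 − 112.36)/266.8 = 154.45/266.8 ≈ 0.578898
C = arccos(0.578898) ≈ 54.6269°

C = 54.63°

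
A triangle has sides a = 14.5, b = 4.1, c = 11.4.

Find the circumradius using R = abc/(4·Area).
First find the area with Heron's formula.
s = (14.5 + 4.1 + 11.4)/2 = 15
Area = √(s(s−a)(s−b)(s−c)) = √(15·0.5·10.9·3.6) ≈ √294.3 ≈ 17.1552
abc = 14.5·4.1·11.4 = 677.73
R = abc/(4·Area) ≈ 677.73/(4·17.1552) = 677.73/68.6207 ≈ 9.87647

R = 9.876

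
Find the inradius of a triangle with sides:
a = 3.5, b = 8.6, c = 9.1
r = Area/s where s is the semi-perimeter.
s = (3.5 + 8.6 + 9.1)/2 = 21.2/2 = 10.6
Area = √(s(s−a)(s−b)(s−c)) = √(10.6·7.1·2·1.5) ≈ √225.78 ≈ 15.026
r ≈ 15.026/10.6 ≈ 1.41755

r = 1.418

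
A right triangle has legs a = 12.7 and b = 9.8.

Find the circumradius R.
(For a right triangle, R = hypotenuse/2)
Hypotenuse c = √(a² + b²) = √(161.29 + 96.04) = √257.33 ≈ 16.0415
R = c/2 ≈ 16.0415/2 ≈ 8.02075

R = 8.021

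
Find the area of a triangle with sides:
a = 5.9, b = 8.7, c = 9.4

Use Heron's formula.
s = (5.9 + 8.7 + 9.4)/2 = 24/2 = 12
s − a = 6.1, s − b = 3.3, s − c = 2.6
s(s−a)(s−b)(s−c) = 12·6.1·3.3·2.6 ≈ 628.056
Area = √628.056 ≈ 25.061

Area = 25.06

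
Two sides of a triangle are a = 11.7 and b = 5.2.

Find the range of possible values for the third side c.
Triangle inequality: |a − b| < c < a + b
|a − b| = |11.7 − 5.2| = 6.5
a + b = 11.7 + 5.2 = 16.9

6.5 < c < 16.9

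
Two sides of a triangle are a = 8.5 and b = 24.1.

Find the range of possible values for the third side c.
Triangle inequality: |a − b| < c < a + b
|a − b| = |8.5 − 24.1| = 15.6
a + b = 8.5 + 24.1 = 32.6

15.6 < c < 32.6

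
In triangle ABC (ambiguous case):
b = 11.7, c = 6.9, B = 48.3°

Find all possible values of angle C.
b/sin(B) = c/sin(C)  ⇒  sin(C) = c·sin(B)/b = 6.9·sin(48.3°)/11.7
sin(48.3°) ≈ 0.746638
sin(C) ≈ 6.9·0.746638/11.7 ≈ 5.1518/11.7 ≈ 0.440325
Candidate 1: C₁ = arcsin(0.440325) ≈ 26.1246°  →  A = 180° − 48.3° − 26.1246° ≈ 105.575° > 0, valid
Candidate 2: C₂ = 180° − C₁ ≈ 153.875°  →  A = 180° − 48.3° − 153.875° ≈ -22.1754° ≤ 0, not a valid triangle

C = 26.12° (one solution)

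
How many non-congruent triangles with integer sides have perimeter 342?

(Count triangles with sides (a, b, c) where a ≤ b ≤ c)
Let a ≤ b ≤ c with a + b + c = 342. The only binding inequality is a + b > c, i.e. 342 − c > c, so c < 342/2; and c ≥ 342/3 since c is the largest side.
So 114 ≤ c ≤ 170. For each c, b runs from ⌈(342 − c)/2⌉ up to c (then a = 342 − b − c satisfies 1 ≤ a ≤ b automatically), giving c − ⌈(342 − c)/2⌉ + 1 choices.
Summing over c: 1 + 2 + 4 + 5 + … + 83 + 85  (57 terms, c = 114, …, 170) = 2437
Check (closed form: nearest integer to p²/48 for even p, (p+3)²/48 for odd p): 342²/48 = 116964/48 ≈ 2436.75 → 2437

2437 triangles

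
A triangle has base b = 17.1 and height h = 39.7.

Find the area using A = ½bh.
A = ½·b·h = ½·17.1·39.7 = ½·678.87 = 339.435

Area = 339.435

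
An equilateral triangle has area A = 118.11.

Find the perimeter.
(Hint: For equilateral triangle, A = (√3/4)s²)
A = (√3/4)s²  ⇒  s² = 4A/√3 = 4·118.11/√3 = 472.44/1.73205 ≈ 272.763
s ≈ √272.763 ≈ 16.5155
Perimeter = 3s ≈ 3·16.5155 ≈ 49.5466

Perimeter = 49.55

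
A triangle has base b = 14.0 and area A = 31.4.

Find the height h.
A = ½·b·h  ⇒  h = 2A/b = 2·31.4/14.0 = 62.8/14.0 ≈ 4.48571

h = 4.486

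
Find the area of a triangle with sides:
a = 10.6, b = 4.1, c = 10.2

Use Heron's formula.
s = (10.6 + 4.1 + 10.2)/2 = 24.9/2 = 12.45
s − a = 1.85, s − b = 8.35, s − c = 2.25
s(s−a)(s−b)(s−c) = 12.45·1.85·8.35·2.25 ≈ 432.723
Area = √432.723 ≈ 20.802

Area = 20.8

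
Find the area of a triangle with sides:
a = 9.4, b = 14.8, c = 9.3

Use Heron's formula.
s = (9.4 + 14.8 + 9.3)/2 = 33.5/2 = 16.75
s − a = 7.35, s − b = 1.95, s − c = 7.45
s(s−a)(s−b)(s−c) = 16.75·7.35·1.95·7.45 ≈ 1788.52
Area = √1788.52 ≈ 42.2909

Area = 42.29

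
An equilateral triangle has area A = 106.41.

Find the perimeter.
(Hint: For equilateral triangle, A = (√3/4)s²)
A = (√3/4)s²  ⇒  s² = 4A/√3 = 4·106.41/√3 = 425.64/1.73205 ≈ 245.743
s ≈ √245.743 ≈ 15.6762
Perimeter = 3s ≈ 3·15.6762 ≈ 47.0286

Perimeter = 47.03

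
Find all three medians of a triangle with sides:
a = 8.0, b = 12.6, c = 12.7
Median formula: m_a = ½√(2b² + 2c² − a²) (and cyclically). a² = 64, b² = 158.76, c² = 161.29.
m_a = ½√(2·158.76 + 2·161.29 − 64) = ½√576.1 ≈ ½·24.0021 ≈ 12.001
m_b = ½√(2·64 + 2·161.29 − 158.76) = ½√291.82 ≈ ½·17.0827 ≈ 8.54137
m_c = ½√(2·64 + 2·158.76 − 161.29) = ½√284.23 ≈ ½·16.8591 ≈ 8.42956

m_a = 12, m_b = 8.541, m_c = 8.43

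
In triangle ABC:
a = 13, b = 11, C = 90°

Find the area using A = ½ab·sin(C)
A = ½·a·b·sin(C) = ½·13·11·sin(90°)
sin(90°) ≈ 1
A ≈ ½·143·1 = 71.5·1 ≈ 71.5

Area = 71.5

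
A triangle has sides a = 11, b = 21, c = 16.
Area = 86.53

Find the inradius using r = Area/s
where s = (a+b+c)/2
s = (11 + 21 + 16)/2 = 48/2 = 24
r = Area/s = 86.53/24 ≈ 3.60542

r = 3.605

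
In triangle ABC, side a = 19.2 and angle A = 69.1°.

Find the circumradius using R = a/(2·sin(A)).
R = a/(2·sin(A)) = 19.2/(2·sin(69.1°))
sin(69.1°) ≈ 0.934204
R ≈ 19.2/(2·0.934204) = 19.2/1.86841 ≈ 10.2761

R = 10.28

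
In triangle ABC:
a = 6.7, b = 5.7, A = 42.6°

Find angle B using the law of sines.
a/sin(A) = b/sin(B)  ⇒  sin(B) = b·sin(A)/a = 5.7·sin(42.6°)/6.7
sin(42.6°) ≈ 0.676876
sin(B) ≈ 5.7·0.676876/6.7 ≈ 3.85819/6.7 ≈ 0.57585
B = arcsin(0.57585) ≈ 35.1592°
(Since b ≤ a we need B ≤ A, so the obtuse alternative 180° − 35.1592° ≈ 144.841° is rejected.)

B = 35.16°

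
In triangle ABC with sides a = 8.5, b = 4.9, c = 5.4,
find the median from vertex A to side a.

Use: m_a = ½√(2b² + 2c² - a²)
m_a = ½√(2·4.9² + 2·5.4² − 8.5²) = ½√(2·24.01 + 2·29.16 − 72.25) = ½√(48.02 + 58.32 − 72.25) = ½√34.09
√34.09 ≈ 5.83866, so m_a ≈ 2.91933

m_a = 2.919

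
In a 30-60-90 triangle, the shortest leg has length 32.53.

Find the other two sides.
In a 30-60-90 triangle the sides are in ratio 1 : √3 : 2 (short leg : long leg : hypotenuse).
Long leg = 32.53·√3 ≈ 32.53·1.73205 ≈ 56.3436
Hypotenuse = 2·32.53 = 65.06

Long leg = 32.53√3 = 56.34, Hypotenuse = 65.06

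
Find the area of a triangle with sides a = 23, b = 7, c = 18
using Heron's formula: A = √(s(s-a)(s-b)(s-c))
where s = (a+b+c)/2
s = (23 + 7 + 18)/2 = 48/2 = 24
s − a = 1, s − b = 17, s − c = 6
s(s−a)(s−b)(s−c) = 24·1·17·6 = 2448
Area = √2448 ≈ 49.4773

s = 24.0, Area = 49.48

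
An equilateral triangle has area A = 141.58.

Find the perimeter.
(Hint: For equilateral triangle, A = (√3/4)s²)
A = (√3/4)s²  ⇒  s² = 4A/√3 = 4·141.58/√3 = 566.32/1.73205 ≈ 326.965
s ≈ √326.965 ≈ 18.0822
Perimeter = 3s ≈ 3·18.0822 ≈ 54.2465

Perimeter = 54.25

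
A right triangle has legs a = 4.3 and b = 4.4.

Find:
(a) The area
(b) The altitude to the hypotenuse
(a) The legs are perpendicular, so Area = ½·a·b = ½·4.3·4.4 = ½·18.92 = 9.46
(b) Hypotenuse c = √(a² + b²) = √(18.49 + 19.36) = √37.85 ≈ 6.15224
    Area = ½·c·h_c  ⇒  h_c = 2·Area/c = 18.92/6.15224 ≈ 3.0753

Area = 9.46, h_c = 3.075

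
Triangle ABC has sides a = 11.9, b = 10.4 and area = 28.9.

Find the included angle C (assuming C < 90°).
Area = ½·a·b·sin(C)  ⇒  sin(C) = 2·Area/(a·b) = 2·28.9/(11.9·10.4) = 57.8/123.76 ≈ 0.467033
C = arcsin(0.467033) ≈ 27.8419° (taking the acute solution since C < 90°)

C = 27.84°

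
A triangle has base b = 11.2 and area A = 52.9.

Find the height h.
A = ½·b·h  ⇒  h = 2A/b = 2·52.9/11.2 = 105.8/11.2 ≈ 9.44643

h = 9.446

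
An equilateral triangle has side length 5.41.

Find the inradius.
r = Area/s with s the semi-perimeter.
Area = (√3/4)·5.41² = (√3/4)·29.2681 ≈ 0.433013·29.2681 ≈ 12.6735
s = 3·5.41/2 = 8.115
r ≈ 12.6735/8.115 ≈ 1.56173
(Equivalently r = side/(2√3) = 5.41/3.4641 ≈ 1.56173.)

r = 1.562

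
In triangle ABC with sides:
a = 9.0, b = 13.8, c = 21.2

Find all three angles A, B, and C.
Law of cosines for each angle (a² = 81, b² = 190.44, c² = 449.44):
cos(A) = (b² + c² − a²)/(2bc) = (190.44 + 449.44 − 81)/(2·13.8·21.2) = 558.88/585.12 ≈ 0.955154  ⇒  A ≈ 17.224°
cos(B) = (a² + c² − b²)/(2ac) = (81 + 449.44 − 190.44)/(2·9.0·21.2) = 340/381.6 ≈ 0.890985  ⇒  B ≈ 27.0027°
cos(C) = (a² + b² − c²)/(2ab) = (81 + 190.44 − 449.44)/(2·9.0·13.8) = -178/248.4 ≈ -0.716586  ⇒  C ≈ 135.773°
Check: A + B + C ≈ 180°

A = 17.22°, B = 27°, C = 135.8°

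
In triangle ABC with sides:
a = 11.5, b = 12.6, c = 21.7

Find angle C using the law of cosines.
c² = a² + b² − 2ab·cos(C)  ⇒  cos(C) = (a² + b² − c²)/(2ab)
cos(C) = (11.5² + 12.6² − 21.7²)/(2·11.5·12.6) = (132.25 + 158.76 − 470.89)/289.8 = -179.88/289.8 ≈ -0.620704
C = arccos(-0.620704) ≈ 128.368°

C = 128.4°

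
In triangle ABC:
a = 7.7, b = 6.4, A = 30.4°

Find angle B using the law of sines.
a/sin(A) = b/sin(B)  ⇒  sin(B) = b·sin(A)/a = 6.4·sin(30.4°)/7.7
sin(30.4°) ≈ 0.506034
sin(B) ≈ 6.4·0.506034/7.7 ≈ 3.23862/7.7 ≈ 0.420599
B = arcsin(0.420599) ≈ 24.8724°
(Since b ≤ a we need B ≤ A, so the obtuse alternative 180° − 24.8724° ≈ 155.128° is rejected.)

B = 24.87°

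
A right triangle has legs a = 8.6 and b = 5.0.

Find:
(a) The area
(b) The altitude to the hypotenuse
(a) The legs are perpendicular, so Area = ½·a·b = ½·8.6·5.0 = ½·43 = 21.5
(b) Hypotenuse c = √(a² + b²) = √(73.96 + 25) = √98.96 ≈ 9.94786
    Area = ½·c·h_c  ⇒  h_c = 2·Area/c = 43/9.94786 ≈ 4.32254

Area = 21.5, h_c = 4.323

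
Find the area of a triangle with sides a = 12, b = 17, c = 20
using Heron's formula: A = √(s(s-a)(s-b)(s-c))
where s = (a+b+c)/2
s = (12 + 17 + 20)/2 = 49/2 = 24.5
s − a = 12.5, s − b = 7.5, s − c = 4.5
s(s−a)(s−b)(s−c) = 24.5·12.5·7.5·4.5 = 10335.9375
Area = √10335.9375 ≈ 101.666

s = 24.5, Area = 101.7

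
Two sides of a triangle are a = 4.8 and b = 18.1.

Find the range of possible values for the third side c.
Triangle inequality: |a − b| < c < a + b
|a − b| = |4.8 − 18.1| = 13.3
a + b = 4.8 + 18.1 = 22.9

13.3 < c < 22.9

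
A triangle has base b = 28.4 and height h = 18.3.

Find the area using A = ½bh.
A = ½·b·h = ½·28.4·18.3 = ½·519.72 = 259.86

Area = 259.86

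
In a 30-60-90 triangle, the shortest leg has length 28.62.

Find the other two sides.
In a 30-60-90 triangle the sides are in ratio 1 : √3 : 2 (short leg : long leg : hypotenuse).
Long leg = 28.62·√3 ≈ 28.62·1.73205 ≈ 49.5713
Hypotenuse = 2·28.62 = 57.24

Long leg = 28.62√3 = 49.57, Hypotenuse = 57.24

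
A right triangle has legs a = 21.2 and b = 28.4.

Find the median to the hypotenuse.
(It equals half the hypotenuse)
Hypotenuse c = √(a² + b²) = √(449.44 + 806.56) = √1256 ≈ 35.4401
Median to hypotenuse = c/2 ≈ 35.4401/2 ≈ 17.72

Median = 17.72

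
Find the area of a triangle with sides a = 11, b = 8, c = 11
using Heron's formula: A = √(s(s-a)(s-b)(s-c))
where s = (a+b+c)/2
s = (11 + 8 + 11)/2 = 30/2 = 15
s − a = 4, s − b = 7, s − c = 4
s(s−a)(s−b)(s−c) = 15·4·7·4 = 1680
Area = √1680 ≈ 40.9878

s = 15.0, Area = 40.99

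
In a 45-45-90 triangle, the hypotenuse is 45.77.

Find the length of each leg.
In a 45-45-90 triangle hypotenuse = leg·√2, so leg = hypotenuse/√2.
Leg = 45.77/√2 ≈ 45.77/1.41421 ≈ 32.3643

Each leg = 32.36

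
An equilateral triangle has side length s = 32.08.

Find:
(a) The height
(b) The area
(a) The height splits the triangle into two 30-60-90 halves: h = s·√3/2 = 32.08·1.73205/2 ≈ 55.5642/2 ≈ 27.7821
(b) Area = (√3/4)·s² = (√3/4)·32.08² = (√3/4)·1029.1264 ≈ 0.433013·1029.1264 ≈ 445.625

Height = 27.78, Area = 445.6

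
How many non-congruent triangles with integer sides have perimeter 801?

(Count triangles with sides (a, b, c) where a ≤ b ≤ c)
Let a ≤ b ≤ c with a + b + c = 801. The only binding inequality is a + b > c, i.e. 801 − c > c, so c < 801/2; and c ≥ 801/3 since c is the largest side.
So 267 ≤ c ≤ 400. For each c, b runs from ⌈(801 − c)/2⌉ up to c (then a = 801 − b − c satisfies 1 ≤ a ≤ b automatically), giving c − ⌈(801 − c)/2⌉ + 1 choices.
Summing over c: 1 + 2 + 4 + 5 + … + 199 + 200  (134 terms, c = 267, …, 400) = 13467
Check (closed form: nearest integer to p²/48 for even p, (p+3)²/48 for odd p): (801+3)²/48 = 804²/48 = 646416/48 ≈ 13467.00 → 13467

13467 triangles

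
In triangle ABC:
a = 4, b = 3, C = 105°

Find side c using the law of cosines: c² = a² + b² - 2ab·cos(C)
c² = 4² + 3² − 2·4·3·cos(105°)
cos(105°) ≈ -0.258819
c² ≈ 16 + 9 − 24·(-0.258819) ≈ 25 + 6.21166 ≈ 31.2117
c ≈ √31.2117 ≈ 5.58674

c = 5.587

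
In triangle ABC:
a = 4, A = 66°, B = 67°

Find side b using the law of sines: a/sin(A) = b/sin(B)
a/sin(A) = b/sin(B)  ⇒  b = a·sin(B)/sin(A) = 4·sin(67°)/sin(66°)
sin(67°) ≈ 0.920505, sin(66°) ≈ 0.913545
b ≈ 4·0.920505/0.913545 ≈ 3.68202/0.913545 ≈ 4.03047

b = 4.03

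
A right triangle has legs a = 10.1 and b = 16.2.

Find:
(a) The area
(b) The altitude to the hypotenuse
(a) The legs are perpendicular, so Area = ½·a·b = ½·10.1·16.2 = ½·163.62 = 81.81
(b) Hypotenuse c = √(a² + b²) = √(102.01 + 262.44) = √364.45 ≈ 19.0906
    Area = ½·c·h_c  ⇒  h_c = 2·Area/c = 163.62/19.0906 ≈ 8.57072

Area = 81.81, h_c = 8.571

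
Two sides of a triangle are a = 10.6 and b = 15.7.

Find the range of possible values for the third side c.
Triangle inequality: |a − b| < c < a + b
|a − b| = |10.6 − 15.7| = 5.1
a + b = 10.6 + 15.7 = 26.3

5.1 < c < 26.3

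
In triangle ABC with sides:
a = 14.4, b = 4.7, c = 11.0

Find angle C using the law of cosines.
c² = a² + b² − 2ab·cos(C)  ⇒  cos(C) = (a² + b² − c²)/(2ab)
cos(C) = (14.4² + 4.7² − 11.0²)/(2·14.4·4.7) = (207.36 + 22.09 − 121)/135.36 = 108.45/135.36 ≈ 0.801197
C = arccos(0.801197) ≈ 36.7555°

C = 36.76°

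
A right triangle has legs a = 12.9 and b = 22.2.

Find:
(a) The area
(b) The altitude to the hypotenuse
(a) The legs are perpendicular, so Area = ½·a·b = ½·12.9·22.2 = ½·286.38 = 143.19
(b) Hypotenuse c = √(a² + b²) = √(166.41 + 492.84) = √659.25 ≈ 25.6759
    Area = ½·c·h_c  ⇒  h_c = 2·Area/c = 286.38/25.6759 ≈ 11.1537

Area = 143.19, h_c = 11.15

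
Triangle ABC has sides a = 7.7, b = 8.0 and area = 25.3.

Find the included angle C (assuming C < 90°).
Area = ½·a·b·sin(C)  ⇒  sin(C) = 2·Area/(a·b) = 2·25.3/(7.7·8.0) = 50.6/61.6 ≈ 0.821429
C = arcsin(0.821429) ≈ 55.2281° (taking the acute solution since C < 90°)

C = 55.23°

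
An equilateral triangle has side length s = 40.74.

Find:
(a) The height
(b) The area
(a) The height splits the triangle into two 30-60-90 halves: h = s·√3/2 = 40.74·1.73205/2 ≈ 70.5637/2 ≈ 35.2819
(b) Area = (√3/4)·s² = (√3/4)·40.74² = (√3/4)·1659.7476 ≈ 0.433013·1659.7476 ≈ 718.692

Height = 35.28, Area = 718.7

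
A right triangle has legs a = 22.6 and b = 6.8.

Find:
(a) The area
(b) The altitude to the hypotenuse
(a) The legs are perpendicular, so Area = ½·a·b = ½·22.6·6.8 = ½·153.68 = 76.84
(b) Hypotenuse c = √(a² + b²) = √(510.76 + 46.24) = √557 ≈ 23.6008
    Area = ½·c·h_c  ⇒  h_c = 2·Area/c = 153.68/23.6008 ≈ 6.51163

Area = 76.84, h_c = 6.512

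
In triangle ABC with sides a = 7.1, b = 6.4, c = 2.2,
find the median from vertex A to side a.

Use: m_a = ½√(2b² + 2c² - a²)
m_a = ½√(2·6.4² + 2·2.2² − 7.1²) = ½√(2·40.96 + 2·4.84 − 50.41) = ½√(81.92 + 9.68 − 50.41) = ½√41.19
√41.19 ≈ 6.41794, so m_a ≈ 3.20897

m_a = 3.209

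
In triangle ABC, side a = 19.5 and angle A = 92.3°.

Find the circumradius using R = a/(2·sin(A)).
R = a/(2·sin(A)) = 19.5/(2·sin(92.3°))
sin(92.3°) ≈ 0.999194
R ≈ 19.5/(2·0.999194) = 19.5/1.99839 ≈ 9.75786

R = 9.758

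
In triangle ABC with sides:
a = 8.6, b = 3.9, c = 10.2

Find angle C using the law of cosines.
c² = a² + b² − 2ab·cos(C)  ⇒  cos(C) = (a² + b² − c²)/(2ab)
cos(C) = (8.6² + 3.9² − 10.2²)/(2·8.6·3.9) = (73.96 + 15.21 − 104.04)/67.08 = -14.87/67.08 ≈ -0.221676
C = arccos(-0.221676) ≈ 102.807°

C = 102.8°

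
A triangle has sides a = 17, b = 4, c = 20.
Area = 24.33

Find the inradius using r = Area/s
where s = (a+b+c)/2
s = (17 + 4 + 20)/2 = 41/2 = 20.5
r = Area/s = 24.33/20.5 ≈ 1.18683

r = 1.187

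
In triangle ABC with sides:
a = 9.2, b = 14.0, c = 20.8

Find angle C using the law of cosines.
c² = a² + b² − 2ab·cos(C)  ⇒  cos(C) = (a² + b² − c²)/(2ab)
cos(C) = (9.2² + 14.0² − 20.8²)/(2·9.2·14.0) = (84.64 + 196 − 432.64)/257.6 = -152/257.6 ≈ -0.590062
C = arccos(-0.590062) ≈ 126.161°

C = 126.2°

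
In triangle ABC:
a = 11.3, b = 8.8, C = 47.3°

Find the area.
Two sides and the included angle (SAS): A = ½·a·b·sin(C) = ½·11.3·8.8·sin(47.3°)
sin(47.3°) ≈ 0.734915
A ≈ ½·99.44·0.734915 = 49.72·0.734915 ≈ 36.54

Area = 36.54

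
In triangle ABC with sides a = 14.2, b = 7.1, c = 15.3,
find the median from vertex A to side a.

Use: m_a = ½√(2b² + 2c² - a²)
m_a = ½√(2·7.1² + 2·15.3² − 14.2²) = ½√(2·50.41 + 2·234.09 − 201.64) = ½√(100.82 + 468.18 − 201.64) = ½√367.36
√367.36 ≈ 19.1666, so m_a ≈ 9.58332

m_a = 9.583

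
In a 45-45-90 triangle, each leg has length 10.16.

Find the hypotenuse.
In a 45-45-90 triangle the sides are in ratio 1 : 1 : √2, so hypotenuse = leg·√2.
Hypotenuse = 10.16·√2 ≈ 10.16·1.41421 ≈ 14.3684

Hypotenuse = 10.16√2 = 14.37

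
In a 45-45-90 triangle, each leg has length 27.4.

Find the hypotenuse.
In a 45-45-90 triangle the sides are in ratio 1 : 1 : √2, so hypotenuse = leg·√2.
Hypotenuse = 27.4·√2 ≈ 27.4·1.41421 ≈ 38.7495

Hypotenuse = 27.4√2 = 38.75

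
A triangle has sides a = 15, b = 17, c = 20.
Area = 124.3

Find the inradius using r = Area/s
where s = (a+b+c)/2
s = (15 + 17 + 20)/2 = 52/2 = 26
r = Area/s = 124.3/26 ≈ 4.78077

r = 4.781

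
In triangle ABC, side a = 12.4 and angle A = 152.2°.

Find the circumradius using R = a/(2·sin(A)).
R = a/(2·sin(A)) = 12.4/(2·sin(152.2°))
sin(152.2°) ≈ 0.466387
R ≈ 12.4/(2·0.466387) = 12.4/0.932773 ≈ 13.2937

R = 13.29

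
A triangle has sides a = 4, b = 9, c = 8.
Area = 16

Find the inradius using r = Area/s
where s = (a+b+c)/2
s = (4 + 9 + 8)/2 = 21/2 = 10.5
r = Area/s = 16/10.5 ≈ 1.52381

r = 1.524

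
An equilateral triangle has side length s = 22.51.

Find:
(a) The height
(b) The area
(a) The height splits the triangle into two 30-60-90 halves: h = s·√3/2 = 22.51·1.73205/2 ≈ 38.9885/2 ≈ 19.4942
(b) Area = (√3/4)·s² = (√3/4)·22.51² = (√3/4)·506.7001 ≈ 0.433013·506.7001 ≈ 219.408

Height = 19.49, Area = 219.4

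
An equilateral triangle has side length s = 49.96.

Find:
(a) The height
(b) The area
(a) The height splits the triangle into two 30-60-90 halves: h = s·√3/2 = 49.96·1.73205/2 ≈ 86.5333/2 ≈ 43.2666
(b) Area = (√3/4)·s² = (√3/4)·49.96² = (√3/4)·2496.0016 ≈ 0.433013·2496.0016 ≈ 1080.8

Height = 43.27, Area = 1081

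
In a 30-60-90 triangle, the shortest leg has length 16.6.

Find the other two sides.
In a 30-60-90 triangle the sides are in ratio 1 : √3 : 2 (short leg : long leg : hypotenuse).
Long leg = 16.6·√3 ≈ 16.6·1.73205 ≈ 28.752
Hypotenuse = 2·16.6 = 33.2

Long leg = 16.6√3 = 28.75, Hypotenuse = 33.2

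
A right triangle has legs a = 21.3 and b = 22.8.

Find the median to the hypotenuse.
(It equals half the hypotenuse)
Hypotenuse c = √(a² + b²) = √(453.69 + 519.84) = √973.53 ≈ 31.2014
Median to hypotenuse = c/2 ≈ 31.2014/2 ≈ 15.6007

Median = 15.6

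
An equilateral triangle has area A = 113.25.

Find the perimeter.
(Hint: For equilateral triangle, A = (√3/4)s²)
A = (√3/4)s²  ⇒  s² = 4A/√3 = 4·113.25/√3 = 453/1.73205 ≈ 261.54
s ≈ √261.54 ≈ 16.1722
Perimeter = 3s ≈ 3·16.1722 ≈ 48.5166

Perimeter = 48.52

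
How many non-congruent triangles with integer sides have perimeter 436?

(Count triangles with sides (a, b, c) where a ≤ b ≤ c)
Let a ≤ b ≤ c with a + b + c = 436. The only binding inequality is a + b > c, i.e. 436 − c > c, so c < 436/2; and c ≥ 436/3 since c is the largest side.
So 146 ≤ c ≤ 217. For each c, b runs from ⌈(436 − c)/2⌉ up to c (then a = 436 − b − c satisfies 1 ≤ a ≤ b automatically), giving c − ⌈(436 − c)/2⌉ + 1 choices.
Summing over c: 2 + 3 + 5 + 6 + … + 107 + 108  (72 terms, c = 146, …, 217) = 3960
Check (closed form: nearest integer to p²/48 for even p, (p+3)²/48 for odd p): 436²/48 = 190096/48 ≈ 3960.33 → 3960

3960 triangles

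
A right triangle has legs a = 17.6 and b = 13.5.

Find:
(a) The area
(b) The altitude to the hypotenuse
(a) The legs are perpendicular, so Area = ½·a·b = ½·17.6·13.5 = ½·237.6 = 118.8
(b) Hypotenuse c = √(a² + b²) = √(309.76 + 182.25) = √492.01 ≈ 22.1813
    Area = ½·c·h_c  ⇒  h_c = 2·Area/c = 237.6/22.1813 ≈ 10.7117

Area = 118.8, h_c = 10.71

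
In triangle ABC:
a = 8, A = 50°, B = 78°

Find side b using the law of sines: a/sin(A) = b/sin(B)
a/sin(A) = b/sin(B)  ⇒  b = a·sin(B)/sin(A) = 8·sin(78°)/sin(50°)
sin(78°) ≈ 0.978148, sin(50°) ≈ 0.766044
b ≈ 8·0.978148/0.766044 ≈ 7.82518/0.766044 ≈ 10.215

b = 10.22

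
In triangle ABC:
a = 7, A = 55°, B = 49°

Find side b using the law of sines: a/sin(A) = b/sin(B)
a/sin(A) = b/sin(B)  ⇒  b = a·sin(B)/sin(A) = 7·sin(49°)/sin(55°)
sin(49°) ≈ 0.75471, sin(55°) ≈ 0.819152
b ≈ 7·0.75471/0.819152 ≈ 5.28297/0.819152 ≈ 6.44931

b = 6.449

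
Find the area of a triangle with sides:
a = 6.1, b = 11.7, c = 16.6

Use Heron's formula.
s = (6.1 + 11.7 + 16.6)/2 = 34.4/2 = 17.2
s − a = 11.1, s − b = 5.5, s − c = 0.6
s(s−a)(s−b)(s−c) = 17.2·11.1·5.5·0.6 ≈ 630.036
Area = √630.036 ≈ 25.1005

Area = 25.1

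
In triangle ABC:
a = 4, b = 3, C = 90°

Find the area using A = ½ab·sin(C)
A = ½·a·b·sin(C) = ½·4·3·sin(90°)
sin(90°) ≈ 1
A ≈ ½·12·1 = 6·1 ≈ 6

Area = 6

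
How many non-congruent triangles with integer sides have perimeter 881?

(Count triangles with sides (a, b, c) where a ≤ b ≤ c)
Let a ≤ b ≤ c with a + b + c = 881. The only binding inequality is a + b > c, i.e. 881 − c > c, so c < 881/2; and c ≥ 881/3 since c is the largest side.
So 294 ≤ c ≤ 440. For each c, b runs from ⌈(881 − c)/2⌉ up to c (then a = 881 − b − c satisfies 1 ≤ a ≤ b automatically), giving c − ⌈(881 − c)/2⌉ + 1 choices.
Summing over c: 1 + 3 + 4 + 6 + … + 219 + 220  (147 terms, c = 294, …, 440) = 16280
Check (closed form: nearest integer to p²/48 for even p, (p+3)²/48 for odd p): (881+3)²/48 = 884²/48 = 781456/48 ≈ 16280.33 → 16280

16280 triangles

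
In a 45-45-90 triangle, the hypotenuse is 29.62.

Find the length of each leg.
In a 45-45-90 triangle hypotenuse = leg·√2, so leg = hypotenuse/√2.
Leg = 29.62/√2 ≈ 29.62/1.41421 ≈ 20.9445

Each leg = 20.94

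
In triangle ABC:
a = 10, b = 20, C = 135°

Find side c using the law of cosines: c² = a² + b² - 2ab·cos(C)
c² = 10² + 20² − 2·10·20·cos(135°)
cos(135°) ≈ -0.707107
c² ≈ 100 + 400 − 400·(-0.707107) ≈ 500 + 282.843 ≈ 782.843
c ≈ √782.843 ≈ 27.9793

c = 27.98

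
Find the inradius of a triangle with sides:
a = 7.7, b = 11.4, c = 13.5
r = Area/s where s is the semi-perimeter.
s = (7.7 + 11.4 + 13.5)/2 = 32.6/2 = 16.3
Area = √(s(s−a)(s−b)(s−c)) = √(16.3·8.6·4.9·2.8) ≈ √1923.27 ≈ 43.8551
r ≈ 43.8551/16.3 ≈ 2.6905

r = 2.69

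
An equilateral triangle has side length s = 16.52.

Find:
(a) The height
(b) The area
(a) The height splits the triangle into two 30-60-90 halves: h = s·√3/2 = 16.52·1.73205/2 ≈ 28.6135/2 ≈ 14.3067
(b) Area = (√3/4)·s² = (√3/4)·16.52² = (√3/4)·272.9104 ≈ 0.433013·272.9104 ≈ 118.174

Height = 14.31, Area = 118.2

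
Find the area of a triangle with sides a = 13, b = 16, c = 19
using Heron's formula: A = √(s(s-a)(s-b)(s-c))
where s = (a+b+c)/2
s = (13 + 16 + 19)/2 = 48/2 = 24
s − a = 11, s − b = 8, s − c = 5
s(s−a)(s−b)(s−c) = 24·11·8·5 = 10560
Area = √10560 ≈ 102.762

s = 24.0, Area = 102.8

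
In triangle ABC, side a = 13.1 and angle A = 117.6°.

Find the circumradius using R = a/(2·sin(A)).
R = a/(2·sin(A)) = 13.1/(2·sin(117.6°))
sin(117.6°) ≈ 0.886204
R ≈ 13.1/(2·0.886204) = 13.1/1.77241 ≈ 7.39108

R = 7.391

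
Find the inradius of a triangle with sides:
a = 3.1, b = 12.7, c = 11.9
r = Area/s where s is the semi-perimeter.
s = (3.1 + 12.7 + 11.9)/2 = 27.7/2 = 13.85
Area = √(s(s−a)(s−b)(s−c)) = √(13.85·10.75·1.15·1.95) ≈ √333.88 ≈ 18.2724
r ≈ 18.2724/13.85 ≈ 1.31931

r = 1.319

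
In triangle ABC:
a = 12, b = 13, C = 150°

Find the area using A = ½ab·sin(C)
A = ½·a·b·sin(C) = ½·12·13·sin(150°)
sin(150°) ≈ 0.5
A ≈ ½·156·0.5 = 78·0.5 ≈ 39

Area = 39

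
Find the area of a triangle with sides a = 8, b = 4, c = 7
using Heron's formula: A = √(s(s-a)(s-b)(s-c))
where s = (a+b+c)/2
s = (8 + 4 + 7)/2 = 19/2 = 9.5
s − a = 1.5, s − b = 5.5, s − c = 2.5
s(s−a)(s−b)(s−c) = 9.5·1.5·5.5·2.5 = 195.9375
Area = √195.9375 ≈ 13.9978

s = 9.5, Area = 14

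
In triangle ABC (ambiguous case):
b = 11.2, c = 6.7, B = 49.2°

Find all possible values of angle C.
b/sin(B) = c/sin(C)  ⇒  sin(C) = c·sin(B)/b = 6.7·sin(49.2°)/11.2
sin(49.2°) ≈ 0.756995
sin(C) ≈ 6.7·0.756995/11.2 ≈ 5.07187/11.2 ≈ 0.452845
Candidate 1: C₁ = arcsin(0.452845) ≈ 26.9264°  →  A = 180° − 49.2° − 26.9264° ≈ 103.874° > 0, valid
Candidate 2: C₂ = 180° − C₁ ≈ 153.074°  →  A = 180° − 49.2° − 153.074° ≈ -22.2736° ≤ 0, not a valid triangle

C = 26.93° (one solution)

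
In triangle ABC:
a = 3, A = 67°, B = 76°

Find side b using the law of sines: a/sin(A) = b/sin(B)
a/sin(A) = b/sin(B)  ⇒  b = a·sin(B)/sin(A) = 3·sin(76°)/sin(67°)
sin(76°) ≈ 0.970296, sin(67°) ≈ 0.920505
b ≈ 3·0.970296/0.920505 ≈ 2.91089/0.920505 ≈ 3.16227

b = 3.162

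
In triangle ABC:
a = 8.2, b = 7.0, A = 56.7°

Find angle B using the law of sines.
a/sin(A) = b/sin(B)  ⇒  sin(B) = b·sin(A)/a = 7.0·sin(56.7°)/8.2
sin(56.7°) ≈ 0.835807
sin(B) ≈ 7.0·0.835807/8.2 ≈ 5.85065/8.2 ≈ 0.713494
B = arcsin(0.713494) ≈ 45.5199°
(Since b ≤ a we need B ≤ A, so the obtuse alternative 180° − 45.5199° ≈ 134.48° is rejected.)

B = 45.52°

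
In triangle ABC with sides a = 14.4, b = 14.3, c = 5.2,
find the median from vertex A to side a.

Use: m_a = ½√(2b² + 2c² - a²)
m_a = ½√(2·14.3² + 2·5.2² − 14.4²) = ½√(2·204.49 + 2·27.04 − 207.36) = ½√(408.98 + 54.08 − 207.36) = ½√255.7
√255.7 ≈ 15.9906, so m_a ≈ 7.99531

m_a = 7.995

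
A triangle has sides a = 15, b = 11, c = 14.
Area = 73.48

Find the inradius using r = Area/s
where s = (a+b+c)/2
s = (15 + 11 + 14)/2 = 40/2 = 20
r = Area/s = 73.48/20 ≈ 3.674

r = 3.674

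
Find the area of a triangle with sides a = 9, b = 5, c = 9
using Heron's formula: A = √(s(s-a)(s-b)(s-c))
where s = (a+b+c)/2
s = (9 + 5 + 9)/2 = 23/2 = 11.5
s − a = 2.5, s − b = 6.5, s − c = 2.5
s(s−a)(s−b)(s−c) = 11.5·2.5·6.5·2.5 = 467.1875
Area = √467.1875 ≈ 21.6145

s = 11.5, Area = 21.61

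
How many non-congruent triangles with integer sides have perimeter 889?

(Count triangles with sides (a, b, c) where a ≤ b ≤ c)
Let a ≤ b ≤ c with a + b + c = 889. The only binding inequality is a + b > c, i.e. 889 − c > c, so c < 889/2; and c ≥ 889/3 since c is the largest side.
So 297 ≤ c ≤ 444. For each c, b runs from ⌈(889 − c)/2⌉ up to c (then a = 889 − b − c satisfies 1 ≤ a ≤ b automatically), giving c − ⌈(889 − c)/2⌉ + 1 choices.
Summing over c: 2 + 3 + 5 + 6 + … + 221 + 222  (148 terms, c = 297, …, 444) = 16576
Check (closed form: nearest integer to p²/48 for even p, (p+3)²/48 for odd p): (889+3)²/48 = 892²/48 = 795664/48 ≈ 16576.33 → 16576

16576 triangles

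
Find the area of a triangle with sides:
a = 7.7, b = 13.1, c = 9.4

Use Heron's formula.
s = (7.7 + 13.1 + 9.4)/2 = 30.2/2 = 15.1
s − a = 7.4, s − b = 2, s − c = 5.7
s(s−a)(s−b)(s−c) = 15.1·7.4·2·5.7 ≈ 1273.84
Area = √1273.84 ≈ 35.6908

Area = 35.69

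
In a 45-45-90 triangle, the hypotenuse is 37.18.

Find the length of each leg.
In a 45-45-90 triangle hypotenuse = leg·√2, so leg = hypotenuse/√2.
Leg = 37.18/√2 ≈ 37.18/1.41421 ≈ 26.2902

Each leg = 26.29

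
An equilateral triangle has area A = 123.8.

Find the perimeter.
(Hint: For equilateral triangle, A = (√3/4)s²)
A = (√3/4)s²  ⇒  s² = 4A/√3 = 4·123.8/√3 = 495.2/1.73205 ≈ 285.904
s ≈ √285.904 ≈ 16.9087
Perimeter = 3s ≈ 3·16.9087 ≈ 50.7261

Perimeter = 50.73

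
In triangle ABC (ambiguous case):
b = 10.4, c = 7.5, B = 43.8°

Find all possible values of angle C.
b/sin(B) = c/sin(C)  ⇒  sin(C) = c·sin(B)/b = 7.5·sin(43.8°)/10.4
sin(43.8°) ≈ 0.692143
sin(C) ≈ 7.5·0.692143/10.4 ≈ 5.19107/10.4 ≈ 0.499142
Candidate 1: C₁ = arcsin(0.499142) ≈ 29.9432°  →  A = 180° − 43.8° − 29.9432° ≈ 106.257° > 0, valid
Candidate 2: C₂ = 180° − C₁ ≈ 150.057°  →  A = 180° − 43.8° − 150.057° ≈ -13.8568° ≤ 0, not a valid triangle

C = 29.94° (one solution)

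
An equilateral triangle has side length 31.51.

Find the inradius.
r = Area/s with s the semi-perimeter.
Area = (√3/4)·31.51² = (√3/4)·992.8801 ≈ 0.433013·992.8801 ≈ 429.93
s = 3·31.51/2 = 47.265
r ≈ 429.93/47.265 ≈ 9.09615
(Equivalently r = side/(2√3) = 31.51/3.4641 ≈ 9.09615.)

r = 9.096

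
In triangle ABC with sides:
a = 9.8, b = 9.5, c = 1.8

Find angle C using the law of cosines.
c² = a² + b² − 2ab·cos(C)  ⇒  cos(C) = (a² + b² − c²)/(2ab)
cos(C) = (9.8² + 9.5² − 1.8²)/(2·9.8·9.5) = (96.04 + 90.25 − 3.24)/186.2 = 183.05/186.2 ≈ 0.983083
C = arccos(0.983083) ≈ 10.554°

C = 10.55°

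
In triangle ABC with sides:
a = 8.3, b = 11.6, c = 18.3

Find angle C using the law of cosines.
c² = a² + b² − 2ab·cos(C)  ⇒  cos(C) = (a² + b² − c²)/(2ab)
cos(C) = (8.3² + 11.6² − 18.3²)/(2·8.3·11.6) = (68.89 + 134.56 − 334.89)/192.56 = -131.44/192.56 ≈ -0.682592
C = arccos(-0.682592) ≈ 133.047°

C = 133°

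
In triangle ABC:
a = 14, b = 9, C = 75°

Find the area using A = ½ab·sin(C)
A = ½·a·b·sin(C) = ½·14·9·sin(75°)
sin(75°) ≈ 0.965926
A ≈ ½·126·0.965926 = 63·0.965926 ≈ 60.8533

Area = 60.85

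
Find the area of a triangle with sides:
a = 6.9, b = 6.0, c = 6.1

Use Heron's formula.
s = (6.9 + 6.0 + 6.1)/2 = 19/2 = 9.5
s − a = 2.6, s − b = 3.5, s − c = 3.4
s(s−a)(s−b)(s−c) = 9.5·2.6·3.5·3.4 ≈ 293.93
Area = √293.93 ≈ 17.1444

Area = 17.14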